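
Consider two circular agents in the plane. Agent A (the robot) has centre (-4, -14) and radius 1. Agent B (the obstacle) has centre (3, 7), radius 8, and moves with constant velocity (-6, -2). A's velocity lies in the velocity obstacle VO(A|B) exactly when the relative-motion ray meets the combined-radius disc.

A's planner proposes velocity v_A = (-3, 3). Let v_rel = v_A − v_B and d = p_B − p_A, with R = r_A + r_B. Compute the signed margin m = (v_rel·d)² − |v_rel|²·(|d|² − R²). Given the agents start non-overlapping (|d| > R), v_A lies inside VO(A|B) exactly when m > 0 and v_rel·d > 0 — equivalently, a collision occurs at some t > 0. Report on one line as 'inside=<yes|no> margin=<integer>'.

d = (7, 21),  |d|² = 490;  R = 1+8 = 9,  c = 490−9² = 409
v_rel = (3, 5),  |v_rel|² = 34;  v_rel·d = (3)·(7) + (5)·(21) = 126
34·t² − 252·t + 409 = 0  ⇒  m = 126² − 34·409 = 1970
m = 1970 > 0,  v_rel·d = 126 > 0  ⇒  inside

inside=yes margin=1970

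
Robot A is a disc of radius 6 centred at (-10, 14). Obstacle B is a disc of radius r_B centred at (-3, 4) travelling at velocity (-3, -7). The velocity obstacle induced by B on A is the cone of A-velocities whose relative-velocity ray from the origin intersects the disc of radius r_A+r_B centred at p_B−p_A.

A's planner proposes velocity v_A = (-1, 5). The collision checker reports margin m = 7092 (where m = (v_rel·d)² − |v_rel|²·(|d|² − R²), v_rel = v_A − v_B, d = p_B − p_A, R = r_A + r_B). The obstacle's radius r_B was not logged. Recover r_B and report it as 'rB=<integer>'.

m = 7092
d = (7, -10);  v_rel = (2, 12),  |v_rel|² = 148
v_rel×d = (2)·(-10) − (12)·(7) = -104
since m = R²·148 − (-104)²:  R² = (10816 + 7092) / 148 = 121
R = √121 = 11  ⇒  r_B = 11 − 6 = 5

rB=5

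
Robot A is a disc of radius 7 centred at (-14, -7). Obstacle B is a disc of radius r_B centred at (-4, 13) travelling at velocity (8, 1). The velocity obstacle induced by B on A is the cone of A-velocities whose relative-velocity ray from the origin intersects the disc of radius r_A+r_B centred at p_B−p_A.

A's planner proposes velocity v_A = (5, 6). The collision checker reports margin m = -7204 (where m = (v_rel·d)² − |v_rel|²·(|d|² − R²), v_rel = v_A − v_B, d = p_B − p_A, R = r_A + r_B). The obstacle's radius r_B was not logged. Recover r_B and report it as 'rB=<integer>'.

m = -7204
d = (10, 20);  v_rel = (-3, 5),  |v_rel|² = 34
v_rel×d = (-3)·(20) − (5)·(10) = -110
since m = R²·34 − (-110)²:  R² = (12100 + -7204) / 34 = 144
R = √144 = 12  ⇒  r_B = 12 − 7 = 5

rB=5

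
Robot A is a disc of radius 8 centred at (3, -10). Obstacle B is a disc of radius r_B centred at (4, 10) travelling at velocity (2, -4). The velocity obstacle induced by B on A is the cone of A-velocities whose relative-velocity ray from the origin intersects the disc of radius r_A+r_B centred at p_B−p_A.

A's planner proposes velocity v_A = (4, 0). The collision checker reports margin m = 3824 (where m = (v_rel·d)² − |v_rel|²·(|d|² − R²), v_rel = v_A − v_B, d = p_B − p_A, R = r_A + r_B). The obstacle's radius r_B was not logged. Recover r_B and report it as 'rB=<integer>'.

m = 3824
d = (1, 20);  v_rel = (2, 4),  |v_rel|² = 20
v_rel×d = (2)·(20) − (4)·(1) = 36
since m = R²·20 − 36²:  R² = (1296 + 3824) / 20 = 256
R = √256 = 16  ⇒  r_B = 16 − 8 = 8

rB=8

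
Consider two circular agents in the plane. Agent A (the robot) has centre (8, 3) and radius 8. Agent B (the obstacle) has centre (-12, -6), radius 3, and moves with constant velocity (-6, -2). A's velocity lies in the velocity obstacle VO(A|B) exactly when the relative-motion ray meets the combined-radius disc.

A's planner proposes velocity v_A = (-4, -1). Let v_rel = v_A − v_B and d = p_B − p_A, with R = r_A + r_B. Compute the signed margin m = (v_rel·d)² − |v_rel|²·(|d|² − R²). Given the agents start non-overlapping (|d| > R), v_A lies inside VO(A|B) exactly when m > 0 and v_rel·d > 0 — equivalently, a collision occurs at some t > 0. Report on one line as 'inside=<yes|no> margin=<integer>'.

d = (-20, -9),  |d|² = 481;  R = 8+3 = 11,  c = 481−11² = 360
v_rel = (2, 1),  |v_rel|² = 5;  v_rel·d = (2)·(-20) + (1)·(-9) = -49
5·t² + 98·t + 360 = 0  ⇒  m = (-49)² − 5·360 = 601
m = 601 > 0,  v_rel·d = -49 < 0  ⇒  outside

inside=no margin=601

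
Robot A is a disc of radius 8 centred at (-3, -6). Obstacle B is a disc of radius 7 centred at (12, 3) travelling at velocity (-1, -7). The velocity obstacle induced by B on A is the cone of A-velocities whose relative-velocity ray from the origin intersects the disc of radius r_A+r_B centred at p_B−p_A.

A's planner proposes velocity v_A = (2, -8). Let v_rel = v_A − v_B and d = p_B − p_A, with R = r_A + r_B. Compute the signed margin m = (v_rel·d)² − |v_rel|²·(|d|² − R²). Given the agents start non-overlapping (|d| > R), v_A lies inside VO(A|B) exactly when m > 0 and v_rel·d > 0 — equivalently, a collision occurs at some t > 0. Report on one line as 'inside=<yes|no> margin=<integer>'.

d = (15, 9),  |d|² = 306;  R = 8+7 = 15,  c = 306−15² = 81
v_rel = (3, -1),  |v_rel|² = 10;  v_rel·d = (3)·(15) + (-1)·(9) = 36
10·t² − 72·t + 81 = 0  ⇒  m = 36² − 10·81 = 486
m = 486 > 0,  v_rel·d = 36 > 0  ⇒  inside

inside=yes margin=486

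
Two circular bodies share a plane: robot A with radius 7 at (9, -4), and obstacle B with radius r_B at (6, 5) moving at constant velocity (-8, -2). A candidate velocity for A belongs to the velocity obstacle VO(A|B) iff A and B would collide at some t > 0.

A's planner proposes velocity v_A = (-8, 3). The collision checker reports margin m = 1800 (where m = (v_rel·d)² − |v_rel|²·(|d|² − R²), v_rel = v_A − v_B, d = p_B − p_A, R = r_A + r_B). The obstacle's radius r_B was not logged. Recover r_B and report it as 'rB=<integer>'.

m = 1800
d = (-3, 9);  v_rel = (0, 5),  |v_rel|² = 25
v_rel×d = (0)·(9) − (5)·(-3) = 15
since m = R²·25 − 15²:  R² = (225 + 1800) / 25 = 81
R = √81 = 9  ⇒  r_B = 9 − 7 = 2

rB=2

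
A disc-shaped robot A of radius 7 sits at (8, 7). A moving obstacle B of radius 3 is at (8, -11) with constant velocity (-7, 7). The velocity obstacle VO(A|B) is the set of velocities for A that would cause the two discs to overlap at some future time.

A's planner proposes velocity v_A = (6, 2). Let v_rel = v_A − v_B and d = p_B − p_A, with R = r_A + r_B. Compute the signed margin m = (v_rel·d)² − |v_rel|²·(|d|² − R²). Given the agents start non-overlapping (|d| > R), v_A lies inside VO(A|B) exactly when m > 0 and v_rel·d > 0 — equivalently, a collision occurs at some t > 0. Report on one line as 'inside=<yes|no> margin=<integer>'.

d = (0, -18),  |d|² = 324;  R = 7+3 = 10,  c = 324−10² = 224
v_rel = (13, -5),  |v_rel|² = 194;  v_rel·d = (13)·(0) + (-5)·(-18) = 90
194·t² − 180·t + 224 = 0  ⇒  m = 90² − 194·224 = -35356
m = -35356 < 0,  v_rel·d = 90 > 0  ⇒  outside

inside=no margin=-35356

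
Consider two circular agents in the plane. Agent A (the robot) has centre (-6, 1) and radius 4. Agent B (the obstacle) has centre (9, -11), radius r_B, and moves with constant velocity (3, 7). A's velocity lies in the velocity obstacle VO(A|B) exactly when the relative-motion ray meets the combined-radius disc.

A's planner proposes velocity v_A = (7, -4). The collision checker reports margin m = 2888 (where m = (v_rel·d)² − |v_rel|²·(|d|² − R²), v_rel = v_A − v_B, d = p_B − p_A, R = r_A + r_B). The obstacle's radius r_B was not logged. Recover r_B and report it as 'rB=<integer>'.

m = 2888
d = (15, -12);  v_rel = (4, -11),  |v_rel|² = 137
v_rel×d = (4)·(-12) − (-11)·(15) = 117
since m = R²·137 − 117²:  R² = (13689 + 2888) / 137 = 121
R = √121 = 11  ⇒  r_B = 11 − 4 = 7

rB=7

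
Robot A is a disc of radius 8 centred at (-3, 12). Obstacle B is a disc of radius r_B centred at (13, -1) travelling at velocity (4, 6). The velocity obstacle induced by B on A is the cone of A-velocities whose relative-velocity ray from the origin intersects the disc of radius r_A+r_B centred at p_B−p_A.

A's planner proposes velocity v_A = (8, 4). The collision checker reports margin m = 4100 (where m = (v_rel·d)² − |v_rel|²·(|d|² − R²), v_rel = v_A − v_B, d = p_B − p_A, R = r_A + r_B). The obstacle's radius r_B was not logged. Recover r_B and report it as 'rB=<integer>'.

m = 4100
d = (16, -13);  v_rel = (4, -2),  |v_rel|² = 20
v_rel×d = (4)·(-13) − (-2)·(16) = -20
since m = R²·20 − (-20)²:  R² = (400 + 4100) / 20 = 225
R = √225 = 15  ⇒  r_B = 15 − 8 = 7

rB=7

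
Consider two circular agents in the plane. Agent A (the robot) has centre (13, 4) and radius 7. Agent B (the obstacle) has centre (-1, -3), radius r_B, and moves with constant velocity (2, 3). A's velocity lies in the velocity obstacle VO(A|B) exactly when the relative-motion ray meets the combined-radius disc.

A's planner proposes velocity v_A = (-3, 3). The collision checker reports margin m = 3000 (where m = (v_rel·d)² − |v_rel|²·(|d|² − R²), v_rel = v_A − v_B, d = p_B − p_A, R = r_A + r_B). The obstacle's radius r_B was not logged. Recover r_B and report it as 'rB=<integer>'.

m = 3000
d = (-14, -7);  v_rel = (-5, 0),  |v_rel|² = 25
v_rel×d = (-5)·(-7) − (0)·(-14) = 35
since m = R²·25 − 35²:  R² = (1225 + 3000) / 25 = 169
R = √169 = 13  ⇒  r_B = 13 − 7 = 6

rB=6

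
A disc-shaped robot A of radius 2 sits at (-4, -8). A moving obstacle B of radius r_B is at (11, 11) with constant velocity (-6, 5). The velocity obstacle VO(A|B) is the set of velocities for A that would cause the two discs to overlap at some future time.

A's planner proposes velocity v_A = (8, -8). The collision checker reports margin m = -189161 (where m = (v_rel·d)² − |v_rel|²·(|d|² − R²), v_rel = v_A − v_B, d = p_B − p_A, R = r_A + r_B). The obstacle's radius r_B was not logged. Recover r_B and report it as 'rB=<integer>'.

m = -189161
d = (15, 19);  v_rel = (14, -13),  |v_rel|² = 365
v_rel×d = (14)·(19) − (-13)·(15) = 461
since m = R²·365 − 461²:  R² = (212521 + -189161) / 365 = 64
R = √64 = 8  ⇒  r_B = 8 − 2 = 6

rB=6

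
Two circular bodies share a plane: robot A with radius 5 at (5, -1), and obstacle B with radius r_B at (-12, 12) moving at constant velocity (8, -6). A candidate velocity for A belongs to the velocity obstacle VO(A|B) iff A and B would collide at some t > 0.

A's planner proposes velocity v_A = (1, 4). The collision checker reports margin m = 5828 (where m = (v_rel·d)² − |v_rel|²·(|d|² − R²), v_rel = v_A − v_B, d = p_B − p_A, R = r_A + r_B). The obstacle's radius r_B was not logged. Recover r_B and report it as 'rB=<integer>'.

m = 5828
d = (-17, 13);  v_rel = (-7, 10),  |v_rel|² = 149
v_rel×d = (-7)·(13) − (10)·(-17) = 79
since m = R²·149 − 79²:  R² = (6241 + 5828) / 149 = 81
R = √81 = 9  ⇒  r_B = 9 − 5 = 4

rB=4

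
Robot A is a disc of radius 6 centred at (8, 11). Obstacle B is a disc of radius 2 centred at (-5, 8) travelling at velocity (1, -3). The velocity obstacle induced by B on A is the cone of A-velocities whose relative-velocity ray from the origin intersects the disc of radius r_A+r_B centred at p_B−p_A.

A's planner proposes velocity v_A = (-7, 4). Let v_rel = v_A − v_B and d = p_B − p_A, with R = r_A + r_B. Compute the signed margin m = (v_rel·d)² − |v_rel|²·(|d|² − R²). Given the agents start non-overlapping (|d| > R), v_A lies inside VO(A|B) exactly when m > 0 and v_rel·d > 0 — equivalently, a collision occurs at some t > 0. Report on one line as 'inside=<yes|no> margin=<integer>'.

d = (-13, -3),  |d|² = 178;  R = 6+2 = 8,  c = 178−8² = 114
v_rel = (-8, 7),  |v_rel|² = 113;  v_rel·d = (-8)·(-13) + (7)·(-3) = 83
113·t² − 166·t + 114 = 0  ⇒  m = 83² − 113·114 = -5993
m = -5993 < 0,  v_rel·d = 83 > 0  ⇒  outside

inside=no margin=-5993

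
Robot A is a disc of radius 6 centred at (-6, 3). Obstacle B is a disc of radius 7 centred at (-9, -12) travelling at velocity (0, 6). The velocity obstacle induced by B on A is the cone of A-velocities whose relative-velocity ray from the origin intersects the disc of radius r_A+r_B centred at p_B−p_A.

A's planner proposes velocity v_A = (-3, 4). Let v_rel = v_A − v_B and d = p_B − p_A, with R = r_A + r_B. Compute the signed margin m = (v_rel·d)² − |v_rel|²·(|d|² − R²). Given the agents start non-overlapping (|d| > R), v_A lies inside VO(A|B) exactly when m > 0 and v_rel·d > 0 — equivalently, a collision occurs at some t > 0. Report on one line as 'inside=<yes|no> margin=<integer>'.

d = (-3, -15),  |d|² = 234;  R = 6+7 = 13,  c = 234−13² = 65
v_rel = (-3, -2),  |v_rel|² = 13;  v_rel·d = (-3)·(-3) + (-2)·(-15) = 39
13·t² − 78·t + 65 = 0  ⇒  m = 39² − 13·65 = 676
m = 676 > 0,  v_rel·d = 39 > 0  ⇒  inside

inside=yes margin=676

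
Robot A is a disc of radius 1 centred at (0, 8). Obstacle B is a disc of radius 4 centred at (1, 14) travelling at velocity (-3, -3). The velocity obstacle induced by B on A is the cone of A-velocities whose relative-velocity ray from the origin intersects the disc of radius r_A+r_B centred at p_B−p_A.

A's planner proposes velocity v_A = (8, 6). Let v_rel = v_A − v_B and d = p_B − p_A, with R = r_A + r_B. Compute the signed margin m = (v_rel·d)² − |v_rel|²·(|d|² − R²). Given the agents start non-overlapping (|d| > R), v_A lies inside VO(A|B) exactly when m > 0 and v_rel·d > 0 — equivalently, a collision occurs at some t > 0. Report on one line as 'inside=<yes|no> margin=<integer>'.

d = (1, 6),  |d|² = 37;  R = 1+4 = 5,  c = 37−5² = 12
v_rel = (11, 9),  |v_rel|² = 202;  v_rel·d = (11)·(1) + (9)·(6) = 65
202·t² − 130·t + 12 = 0  ⇒  m = 65² − 202·12 = 1801
m = 1801 > 0,  v_rel·d = 65 > 0  ⇒  inside

inside=yes margin=1801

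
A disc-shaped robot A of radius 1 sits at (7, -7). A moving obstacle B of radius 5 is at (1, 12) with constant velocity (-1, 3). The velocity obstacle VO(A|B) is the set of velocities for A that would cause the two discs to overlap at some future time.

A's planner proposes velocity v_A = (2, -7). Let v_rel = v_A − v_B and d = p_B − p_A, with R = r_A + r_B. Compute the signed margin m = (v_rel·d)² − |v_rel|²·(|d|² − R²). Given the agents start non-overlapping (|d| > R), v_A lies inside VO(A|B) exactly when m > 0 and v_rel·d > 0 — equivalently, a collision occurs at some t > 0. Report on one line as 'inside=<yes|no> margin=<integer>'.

d = (-6, 19),  |d|² = 397;  R = 1+5 = 6,  c = 397−6² = 361
v_rel = (3, -10),  |v_rel|² = 109;  v_rel·d = (3)·(-6) + (-10)·(19) = -208
109·t² + 416·t + 361 = 0  ⇒  m = (-208)² − 109·361 = 3915
m = 3915 > 0,  v_rel·d = -208 < 0  ⇒  outside

inside=no margin=3915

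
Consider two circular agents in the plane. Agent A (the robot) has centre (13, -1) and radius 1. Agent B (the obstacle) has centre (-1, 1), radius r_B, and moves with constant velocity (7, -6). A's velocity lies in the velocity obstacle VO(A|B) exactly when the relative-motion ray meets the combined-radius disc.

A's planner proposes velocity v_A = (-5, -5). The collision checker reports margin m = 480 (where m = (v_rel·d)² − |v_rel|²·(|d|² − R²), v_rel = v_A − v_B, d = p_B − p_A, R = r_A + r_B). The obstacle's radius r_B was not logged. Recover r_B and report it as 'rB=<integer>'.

m = 480
d = (-14, 2);  v_rel = (-12, 1),  |v_rel|² = 145
v_rel×d = (-12)·(2) − (1)·(-14) = -10
since m = R²·145 − (-10)²:  R² = (100 + 480) / 145 = 4
R = √4 = 2  ⇒  r_B = 2 − 1 = 1

rB=1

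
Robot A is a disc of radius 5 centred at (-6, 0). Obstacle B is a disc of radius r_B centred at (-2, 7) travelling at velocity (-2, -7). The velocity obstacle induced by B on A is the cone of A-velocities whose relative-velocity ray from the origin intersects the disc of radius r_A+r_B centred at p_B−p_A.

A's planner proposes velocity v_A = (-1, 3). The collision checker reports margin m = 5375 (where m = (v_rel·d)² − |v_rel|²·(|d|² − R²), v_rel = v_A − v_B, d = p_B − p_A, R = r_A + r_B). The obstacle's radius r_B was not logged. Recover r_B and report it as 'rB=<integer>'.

m = 5375
d = (4, 7);  v_rel = (1, 10),  |v_rel|² = 101
v_rel×d = (1)·(7) − (10)·(4) = -33
since m = R²·101 − (-33)²:  R² = (1089 + 5375) / 101 = 64
R = √64 = 8  ⇒  r_B = 8 − 5 = 3

rB=3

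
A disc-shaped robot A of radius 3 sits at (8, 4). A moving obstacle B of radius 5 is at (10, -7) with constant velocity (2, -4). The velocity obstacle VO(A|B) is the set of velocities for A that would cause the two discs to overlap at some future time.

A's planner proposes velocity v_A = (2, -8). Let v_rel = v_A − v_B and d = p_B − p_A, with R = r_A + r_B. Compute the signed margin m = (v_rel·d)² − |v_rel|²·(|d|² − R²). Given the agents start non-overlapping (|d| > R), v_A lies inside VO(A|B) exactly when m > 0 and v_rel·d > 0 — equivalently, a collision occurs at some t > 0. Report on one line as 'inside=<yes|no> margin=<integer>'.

d = (2, -11),  |d|² = 125;  R = 3+5 = 8,  c = 125−8² = 61
v_rel = (0, -4),  |v_rel|² = 16;  v_rel·d = (0)·(2) + (-4)·(-11) = 44
16·t² − 88·t + 61 = 0  ⇒  m = 44² − 16·61 = 960
m = 960 > 0,  v_rel·d = 44 > 0  ⇒  inside

inside=yes margin=960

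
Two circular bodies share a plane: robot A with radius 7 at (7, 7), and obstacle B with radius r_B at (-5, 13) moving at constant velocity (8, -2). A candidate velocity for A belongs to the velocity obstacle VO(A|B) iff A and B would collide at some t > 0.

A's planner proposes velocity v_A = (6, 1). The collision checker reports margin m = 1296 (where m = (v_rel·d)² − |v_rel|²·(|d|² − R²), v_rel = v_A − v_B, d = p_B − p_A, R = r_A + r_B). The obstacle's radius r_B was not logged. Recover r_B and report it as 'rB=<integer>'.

m = 1296
d = (-12, 6);  v_rel = (-2, 3),  |v_rel|² = 13
v_rel×d = (-2)·(6) − (3)·(-12) = 24
since m = R²·13 − 24²:  R² = (576 + 1296) / 13 = 144
R = √144 = 12  ⇒  r_B = 12 − 7 = 5

rB=5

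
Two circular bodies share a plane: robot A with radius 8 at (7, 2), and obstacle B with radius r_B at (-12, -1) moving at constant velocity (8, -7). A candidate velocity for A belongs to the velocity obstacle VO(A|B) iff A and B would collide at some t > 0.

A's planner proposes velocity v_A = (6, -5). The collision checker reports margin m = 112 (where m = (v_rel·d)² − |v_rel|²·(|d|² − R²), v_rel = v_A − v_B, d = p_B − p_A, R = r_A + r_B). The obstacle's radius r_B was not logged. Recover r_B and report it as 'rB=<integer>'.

m = 112
d = (-19, -3);  v_rel = (-2, 2),  |v_rel|² = 8
v_rel×d = (-2)·(-3) − (2)·(-19) = 44
since m = R²·8 − 44²:  R² = (1936 + 112) / 8 = 256
R = √256 = 16  ⇒  r_B = 16 − 8 = 8

rB=8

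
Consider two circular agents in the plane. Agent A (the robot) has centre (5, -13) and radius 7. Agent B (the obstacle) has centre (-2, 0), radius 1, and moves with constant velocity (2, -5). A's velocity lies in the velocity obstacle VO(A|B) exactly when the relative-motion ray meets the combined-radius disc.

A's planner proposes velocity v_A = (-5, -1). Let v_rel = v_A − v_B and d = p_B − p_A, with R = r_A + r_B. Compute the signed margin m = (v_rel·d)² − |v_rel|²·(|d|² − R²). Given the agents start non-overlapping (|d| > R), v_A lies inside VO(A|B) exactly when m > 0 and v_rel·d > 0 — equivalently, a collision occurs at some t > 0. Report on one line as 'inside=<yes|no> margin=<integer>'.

d = (-7, 13),  |d|² = 218;  R = 7+1 = 8,  c = 218−8² = 154
v_rel = (-7, 4),  |v_rel|² = 65;  v_rel·d = (-7)·(-7) + (4)·(13) = 101
65·t² − 202·t + 154 = 0  ⇒  m = 101² − 65·154 = 191
m = 191 > 0,  v_rel·d = 101 > 0  ⇒  inside

inside=yes margin=191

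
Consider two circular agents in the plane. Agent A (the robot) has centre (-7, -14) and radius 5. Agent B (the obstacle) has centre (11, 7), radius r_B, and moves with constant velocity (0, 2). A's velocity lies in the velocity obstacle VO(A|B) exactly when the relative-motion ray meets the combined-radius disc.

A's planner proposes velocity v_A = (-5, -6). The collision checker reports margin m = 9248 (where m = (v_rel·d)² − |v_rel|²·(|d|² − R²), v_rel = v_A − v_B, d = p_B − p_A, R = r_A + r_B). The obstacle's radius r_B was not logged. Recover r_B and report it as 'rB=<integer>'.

m = 9248
d = (18, 21);  v_rel = (-5, -8),  |v_rel|² = 89
v_rel×d = (-5)·(21) − (-8)·(18) = 39
since m = R²·89 − 39²:  R² = (1521 + 9248) / 89 = 121
R = √121 = 11  ⇒  r_B = 11 − 5 = 6

rB=6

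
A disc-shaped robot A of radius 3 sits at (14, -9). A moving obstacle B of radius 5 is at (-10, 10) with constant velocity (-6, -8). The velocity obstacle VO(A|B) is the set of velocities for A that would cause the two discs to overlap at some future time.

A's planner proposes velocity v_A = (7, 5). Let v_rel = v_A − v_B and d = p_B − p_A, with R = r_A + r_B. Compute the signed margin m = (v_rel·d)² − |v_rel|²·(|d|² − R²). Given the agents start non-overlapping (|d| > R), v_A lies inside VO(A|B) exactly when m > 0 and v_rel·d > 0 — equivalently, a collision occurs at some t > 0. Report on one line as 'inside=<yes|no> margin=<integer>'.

d = (-24, 19),  |d|² = 937;  R = 3+5 = 8,  c = 937−8² = 873
v_rel = (13, 13),  |v_rel|² = 338;  v_rel·d = (13)·(-24) + (13)·(19) = -65
338·t² + 130·t + 873 = 0  ⇒  m = (-65)² − 338·873 = -290849
m = -290849 < 0,  v_rel·d = -65 < 0  ⇒  outside

inside=no margin=-290849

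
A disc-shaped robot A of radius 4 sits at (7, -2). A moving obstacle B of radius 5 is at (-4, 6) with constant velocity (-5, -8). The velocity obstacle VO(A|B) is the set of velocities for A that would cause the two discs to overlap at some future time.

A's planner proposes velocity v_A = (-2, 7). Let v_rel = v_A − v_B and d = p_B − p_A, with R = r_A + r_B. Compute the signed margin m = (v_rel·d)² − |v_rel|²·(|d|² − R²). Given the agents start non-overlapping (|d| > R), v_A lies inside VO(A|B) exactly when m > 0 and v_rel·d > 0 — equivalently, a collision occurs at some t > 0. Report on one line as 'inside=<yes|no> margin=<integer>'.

d = (-11, 8),  |d|² = 185;  R = 4+5 = 9,  c = 185−9² = 104
v_rel = (3, 15),  |v_rel|² = 234;  v_rel·d = (3)·(-11) + (15)·(8) = 87
234·t² − 174·t + 104 = 0  ⇒  m = 87² − 234·104 = -16767
m = -16767 < 0,  v_rel·d = 87 > 0  ⇒  outside

inside=no margin=-16767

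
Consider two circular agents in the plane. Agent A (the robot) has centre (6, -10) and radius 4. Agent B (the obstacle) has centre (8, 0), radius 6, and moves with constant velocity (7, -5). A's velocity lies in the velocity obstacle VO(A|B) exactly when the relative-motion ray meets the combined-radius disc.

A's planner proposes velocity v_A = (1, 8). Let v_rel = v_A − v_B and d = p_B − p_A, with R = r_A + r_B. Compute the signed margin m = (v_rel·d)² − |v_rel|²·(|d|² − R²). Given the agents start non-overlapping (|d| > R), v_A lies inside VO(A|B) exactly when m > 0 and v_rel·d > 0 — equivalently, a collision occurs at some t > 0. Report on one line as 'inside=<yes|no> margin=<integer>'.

d = (2, 10),  |d|² = 104;  R = 4+6 = 10,  c = 104−10² = 4
v_rel = (-6, 13),  |v_rel|² = 205;  v_rel·d = (-6)·(2) + (13)·(10) = 118
205·t² − 236·t + 4 = 0  ⇒  m = 118² − 205·4 = 13104
m = 13104 > 0,  v_rel·d = 118 > 0  ⇒  inside

inside=yes margin=13104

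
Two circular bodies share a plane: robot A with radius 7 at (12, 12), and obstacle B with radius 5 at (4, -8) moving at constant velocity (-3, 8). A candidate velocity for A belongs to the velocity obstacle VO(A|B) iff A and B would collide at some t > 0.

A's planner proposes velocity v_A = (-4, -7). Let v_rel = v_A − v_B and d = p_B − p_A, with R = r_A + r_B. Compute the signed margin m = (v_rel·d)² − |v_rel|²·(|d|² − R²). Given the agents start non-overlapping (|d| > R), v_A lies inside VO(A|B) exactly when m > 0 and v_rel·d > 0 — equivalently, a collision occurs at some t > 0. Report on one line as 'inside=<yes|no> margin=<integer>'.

d = (-8, -20),  |d|² = 464;  R = 7+5 = 12,  c = 464−12² = 320
v_rel = (-1, -15),  |v_rel|² = 226;  v_rel·d = (-1)·(-8) + (-15)·(-20) = 308
226·t² − 616·t + 320 = 0  ⇒  m = 308² − 226·320 = 22544
m = 22544 > 0,  v_rel·d = 308 > 0  ⇒  inside

inside=yes margin=22544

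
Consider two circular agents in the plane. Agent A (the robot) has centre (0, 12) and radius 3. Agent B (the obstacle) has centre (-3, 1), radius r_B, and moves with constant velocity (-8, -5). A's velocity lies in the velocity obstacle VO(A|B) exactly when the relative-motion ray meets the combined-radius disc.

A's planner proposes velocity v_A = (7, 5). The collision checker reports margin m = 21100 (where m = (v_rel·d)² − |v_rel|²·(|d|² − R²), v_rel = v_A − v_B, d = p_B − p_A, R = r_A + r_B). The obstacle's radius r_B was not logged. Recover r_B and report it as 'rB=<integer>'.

m = 21100
d = (-3, -11);  v_rel = (15, 10),  |v_rel|² = 325
v_rel×d = (15)·(-11) − (10)·(-3) = -135
since m = R²·325 − (-135)²:  R² = (18225 + 21100) / 325 = 121
R = √121 = 11  ⇒  r_B = 11 − 3 = 8

rB=8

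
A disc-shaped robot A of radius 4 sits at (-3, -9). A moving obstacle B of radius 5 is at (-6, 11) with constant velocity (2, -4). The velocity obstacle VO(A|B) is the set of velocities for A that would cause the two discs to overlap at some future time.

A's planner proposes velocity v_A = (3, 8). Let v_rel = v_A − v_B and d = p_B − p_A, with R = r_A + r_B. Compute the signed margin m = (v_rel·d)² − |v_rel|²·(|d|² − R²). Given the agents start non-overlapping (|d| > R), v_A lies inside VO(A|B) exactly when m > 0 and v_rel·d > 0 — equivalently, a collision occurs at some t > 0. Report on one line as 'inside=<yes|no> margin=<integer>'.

d = (-3, 20),  |d|² = 409;  R = 4+5 = 9,  c = 409−9² = 328
v_rel = (1, 12),  |v_rel|² = 145;  v_rel·d = (1)·(-3) + (12)·(20) = 237
145·t² − 474·t + 328 = 0  ⇒  m = 237² − 145·328 = 8609
m = 8609 > 0,  v_rel·d = 237 > 0  ⇒  inside

inside=yes margin=8609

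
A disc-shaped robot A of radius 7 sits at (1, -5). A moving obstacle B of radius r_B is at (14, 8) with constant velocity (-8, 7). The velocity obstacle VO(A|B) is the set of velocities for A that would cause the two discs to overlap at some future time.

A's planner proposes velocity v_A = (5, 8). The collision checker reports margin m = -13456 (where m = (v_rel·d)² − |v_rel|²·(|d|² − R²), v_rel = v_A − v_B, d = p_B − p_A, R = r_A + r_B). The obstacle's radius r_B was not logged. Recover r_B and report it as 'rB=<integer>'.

m = -13456
d = (13, 13);  v_rel = (13, 1),  |v_rel|² = 170
v_rel×d = (13)·(13) − (1)·(13) = 156
since m = R²·170 − 156²:  R² = (24336 + -13456) / 170 = 64
R = √64 = 8  ⇒  r_B = 8 − 7 = 1

rB=1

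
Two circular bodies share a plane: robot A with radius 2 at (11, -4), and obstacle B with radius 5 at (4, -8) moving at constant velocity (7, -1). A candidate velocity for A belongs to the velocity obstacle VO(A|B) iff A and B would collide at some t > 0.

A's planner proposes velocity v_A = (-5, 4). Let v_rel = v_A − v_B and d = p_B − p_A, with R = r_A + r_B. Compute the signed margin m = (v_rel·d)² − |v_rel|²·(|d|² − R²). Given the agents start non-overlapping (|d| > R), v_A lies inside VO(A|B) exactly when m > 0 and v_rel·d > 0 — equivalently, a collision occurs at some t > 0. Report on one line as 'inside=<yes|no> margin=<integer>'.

d = (-7, -4),  |d|² = 65;  R = 2+5 = 7,  c = 65−7² = 16
v_rel = (-12, 5),  |v_rel|² = 169;  v_rel·d = (-12)·(-7) + (5)·(-4) = 64
169·t² − 128·t + 16 = 0  ⇒  m = 64² − 169·16 = 1392
m = 1392 > 0,  v_rel·d = 64 > 0  ⇒  inside

inside=yes margin=1392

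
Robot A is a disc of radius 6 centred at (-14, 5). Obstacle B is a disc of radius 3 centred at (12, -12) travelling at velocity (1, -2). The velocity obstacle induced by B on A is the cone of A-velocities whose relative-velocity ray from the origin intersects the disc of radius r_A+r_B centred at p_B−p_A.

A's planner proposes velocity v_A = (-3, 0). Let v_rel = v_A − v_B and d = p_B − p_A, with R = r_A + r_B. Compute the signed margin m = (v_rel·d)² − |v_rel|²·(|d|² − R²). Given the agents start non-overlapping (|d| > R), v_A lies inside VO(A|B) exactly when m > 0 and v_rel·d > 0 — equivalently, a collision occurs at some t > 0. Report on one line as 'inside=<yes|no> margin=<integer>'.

d = (26, -17),  |d|² = 965;  R = 6+3 = 9,  c = 965−9² = 884
v_rel = (-4, 2),  |v_rel|² = 20;  v_rel·d = (-4)·(26) + (2)·(-17) = -138
20·t² + 276·t + 884 = 0  ⇒  m = (-138)² − 20·884 = 1364
m = 1364 > 0,  v_rel·d = -138 < 0  ⇒  outside

inside=no margin=1364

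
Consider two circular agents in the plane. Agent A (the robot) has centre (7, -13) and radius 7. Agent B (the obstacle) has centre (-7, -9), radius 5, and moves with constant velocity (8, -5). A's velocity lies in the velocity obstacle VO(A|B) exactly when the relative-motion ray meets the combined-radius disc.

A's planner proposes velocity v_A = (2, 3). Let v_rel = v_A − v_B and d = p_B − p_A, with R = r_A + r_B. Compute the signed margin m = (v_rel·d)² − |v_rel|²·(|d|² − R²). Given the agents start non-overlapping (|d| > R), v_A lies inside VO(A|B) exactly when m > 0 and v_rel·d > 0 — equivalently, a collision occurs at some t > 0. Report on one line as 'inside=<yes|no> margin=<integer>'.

d = (-14, 4),  |d|² = 212;  R = 7+5 = 12,  c = 212−12² = 68
v_rel = (-6, 8),  |v_rel|² = 100;  v_rel·d = (-6)·(-14) + (8)·(4) = 116
100·t² − 232·t + 68 = 0  ⇒  m = 116² − 100·68 = 6656
m = 6656 > 0,  v_rel·d = 116 > 0  ⇒  inside

inside=yes margin=6656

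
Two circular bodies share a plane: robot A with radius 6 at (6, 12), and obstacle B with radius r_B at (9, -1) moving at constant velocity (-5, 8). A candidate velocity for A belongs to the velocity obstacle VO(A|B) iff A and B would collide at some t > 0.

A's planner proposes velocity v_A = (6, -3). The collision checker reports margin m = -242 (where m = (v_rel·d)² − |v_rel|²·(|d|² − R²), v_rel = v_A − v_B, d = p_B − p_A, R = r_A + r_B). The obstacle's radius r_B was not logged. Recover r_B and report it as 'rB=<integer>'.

m = -242
d = (3, -13);  v_rel = (11, -11),  |v_rel|² = 242
v_rel×d = (11)·(-13) − (-11)·(3) = -110
since m = R²·242 − (-110)²:  R² = (12100 + -242) / 242 = 49
R = √49 = 7  ⇒  r_B = 7 − 6 = 1

rB=1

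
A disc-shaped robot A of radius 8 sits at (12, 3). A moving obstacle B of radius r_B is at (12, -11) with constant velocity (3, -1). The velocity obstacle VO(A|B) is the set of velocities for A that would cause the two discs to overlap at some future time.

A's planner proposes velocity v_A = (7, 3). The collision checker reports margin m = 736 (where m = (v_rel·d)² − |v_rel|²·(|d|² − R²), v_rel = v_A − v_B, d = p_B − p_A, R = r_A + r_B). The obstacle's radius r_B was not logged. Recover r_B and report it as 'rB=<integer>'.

m = 736
d = (0, -14);  v_rel = (4, 4),  |v_rel|² = 32
v_rel×d = (4)·(-14) − (4)·(0) = -56
since m = R²·32 − (-56)²:  R² = (3136 + 736) / 32 = 121
R = √121 = 11  ⇒  r_B = 11 − 8 = 3

rB=3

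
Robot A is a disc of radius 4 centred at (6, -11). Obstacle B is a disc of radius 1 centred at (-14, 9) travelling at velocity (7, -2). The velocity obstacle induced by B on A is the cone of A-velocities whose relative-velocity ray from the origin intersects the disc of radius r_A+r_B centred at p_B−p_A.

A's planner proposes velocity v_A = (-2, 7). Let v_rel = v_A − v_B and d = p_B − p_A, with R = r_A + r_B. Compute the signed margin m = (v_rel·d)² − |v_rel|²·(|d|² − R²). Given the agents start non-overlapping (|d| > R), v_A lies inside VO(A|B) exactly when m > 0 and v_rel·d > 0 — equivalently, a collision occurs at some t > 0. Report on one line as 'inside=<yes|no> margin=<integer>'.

d = (-20, 20),  |d|² = 800;  R = 4+1 = 5,  c = 800−5² = 775
v_rel = (-9, 9),  |v_rel|² = 162;  v_rel·d = (-9)·(-20) + (9)·(20) = 360
162·t² − 720·t + 775 = 0  ⇒  m = 360² − 162·775 = 4050
m = 4050 > 0,  v_rel·d = 360 > 0  ⇒  inside

inside=yes margin=4050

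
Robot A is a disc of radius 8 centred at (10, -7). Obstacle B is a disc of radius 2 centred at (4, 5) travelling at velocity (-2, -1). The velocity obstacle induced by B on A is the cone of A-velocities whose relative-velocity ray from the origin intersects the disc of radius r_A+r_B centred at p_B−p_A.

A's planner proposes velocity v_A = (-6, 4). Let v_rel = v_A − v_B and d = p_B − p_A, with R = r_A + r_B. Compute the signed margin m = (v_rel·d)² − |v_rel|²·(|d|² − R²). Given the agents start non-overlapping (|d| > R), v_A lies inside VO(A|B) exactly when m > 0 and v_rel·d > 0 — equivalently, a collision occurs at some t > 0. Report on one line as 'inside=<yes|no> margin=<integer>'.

d = (-6, 12),  |d|² = 180;  R = 8+2 = 10,  c = 180−10² = 80
v_rel = (-4, 5),  |v_rel|² = 41;  v_rel·d = (-4)·(-6) + (5)·(12) = 84
41·t² − 168·t + 80 = 0  ⇒  m = 84² − 41·80 = 3776
m = 3776 > 0,  v_rel·d = 84 > 0  ⇒  inside

inside=yes margin=3776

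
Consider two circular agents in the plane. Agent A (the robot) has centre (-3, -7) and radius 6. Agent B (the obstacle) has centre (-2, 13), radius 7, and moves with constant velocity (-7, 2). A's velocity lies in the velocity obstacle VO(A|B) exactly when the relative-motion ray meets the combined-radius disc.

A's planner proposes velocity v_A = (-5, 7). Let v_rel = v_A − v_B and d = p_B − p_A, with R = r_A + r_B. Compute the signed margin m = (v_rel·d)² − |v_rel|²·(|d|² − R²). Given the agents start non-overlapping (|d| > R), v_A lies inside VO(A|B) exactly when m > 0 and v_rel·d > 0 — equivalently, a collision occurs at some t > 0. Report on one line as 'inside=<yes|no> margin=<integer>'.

d = (1, 20),  |d|² = 401;  R = 6+7 = 13,  c = 401−13² = 232
v_rel = (2, 5),  |v_rel|² = 29;  v_rel·d = (2)·(1) + (5)·(20) = 102
29·t² − 204·t + 232 = 0  ⇒  m = 102² − 29·232 = 3676
m = 3676 > 0,  v_rel·d = 102 > 0  ⇒  inside

inside=yes margin=3676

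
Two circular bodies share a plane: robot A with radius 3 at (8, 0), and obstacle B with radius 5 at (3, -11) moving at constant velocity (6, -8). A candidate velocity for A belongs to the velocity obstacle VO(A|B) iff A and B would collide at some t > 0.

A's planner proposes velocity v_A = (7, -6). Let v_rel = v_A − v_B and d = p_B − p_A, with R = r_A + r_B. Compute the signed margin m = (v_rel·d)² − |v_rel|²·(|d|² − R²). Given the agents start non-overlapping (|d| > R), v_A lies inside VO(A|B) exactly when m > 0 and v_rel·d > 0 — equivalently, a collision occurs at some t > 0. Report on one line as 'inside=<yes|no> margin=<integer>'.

d = (-5, -11),  |d|² = 146;  R = 3+5 = 8,  c = 146−8² = 82
v_rel = (1, 2),  |v_rel|² = 5;  v_rel·d = (1)·(-5) + (2)·(-11) = -27
5·t² + 54·t + 82 = 0  ⇒  m = (-27)² − 5·82 = 319
m = 319 > 0,  v_rel·d = -27 < 0  ⇒  outside

inside=no margin=319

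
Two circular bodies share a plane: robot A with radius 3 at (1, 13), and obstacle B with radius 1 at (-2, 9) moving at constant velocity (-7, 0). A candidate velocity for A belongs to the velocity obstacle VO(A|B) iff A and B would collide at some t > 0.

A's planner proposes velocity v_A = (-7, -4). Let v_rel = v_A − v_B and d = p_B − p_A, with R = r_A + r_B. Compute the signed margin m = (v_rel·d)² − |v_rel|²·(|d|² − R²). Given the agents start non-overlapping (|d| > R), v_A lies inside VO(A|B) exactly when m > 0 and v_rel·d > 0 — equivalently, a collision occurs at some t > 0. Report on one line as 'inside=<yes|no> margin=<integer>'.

d = (-3, -4),  |d|² = 25;  R = 3+1 = 4,  c = 25−4² = 9
v_rel = (0, -4),  |v_rel|² = 16;  v_rel·d = (0)·(-3) + (-4)·(-4) = 16
16·t² − 32·t + 9 = 0  ⇒  m = 16² − 16·9 = 112
m = 112 > 0,  v_rel·d = 16 > 0  ⇒  inside

inside=yes margin=112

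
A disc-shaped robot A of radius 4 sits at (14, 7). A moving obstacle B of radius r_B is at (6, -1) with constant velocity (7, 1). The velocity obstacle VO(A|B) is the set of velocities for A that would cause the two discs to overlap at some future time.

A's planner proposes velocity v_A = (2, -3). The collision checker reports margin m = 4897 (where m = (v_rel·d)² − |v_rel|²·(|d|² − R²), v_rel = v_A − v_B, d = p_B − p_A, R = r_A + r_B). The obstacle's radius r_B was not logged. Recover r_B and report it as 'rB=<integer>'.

m = 4897
d = (-8, -8);  v_rel = (-5, -4),  |v_rel|² = 41
v_rel×d = (-5)·(-8) − (-4)·(-8) = 8
since m = R²·41 − 8²:  R² = (64 + 4897) / 41 = 121
R = √121 = 11  ⇒  r_B = 11 − 4 = 7

rB=7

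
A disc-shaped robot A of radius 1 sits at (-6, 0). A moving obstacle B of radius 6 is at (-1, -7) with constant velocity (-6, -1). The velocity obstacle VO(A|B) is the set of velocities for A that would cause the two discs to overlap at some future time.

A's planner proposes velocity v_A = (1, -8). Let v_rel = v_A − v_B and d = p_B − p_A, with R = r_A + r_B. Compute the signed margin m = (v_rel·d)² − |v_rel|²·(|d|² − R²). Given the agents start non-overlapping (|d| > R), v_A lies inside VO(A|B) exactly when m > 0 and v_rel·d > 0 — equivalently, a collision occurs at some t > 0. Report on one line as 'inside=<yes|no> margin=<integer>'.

d = (5, -7),  |d|² = 74;  R = 1+6 = 7,  c = 74−7² = 25
v_rel = (7, -7),  |v_rel|² = 98;  v_rel·d = (7)·(5) + (-7)·(-7) = 84
98·t² − 168·t + 25 = 0  ⇒  m = 84² − 98·25 = 4606
m = 4606 > 0,  v_rel·d = 84 > 0  ⇒  inside

inside=yes margin=4606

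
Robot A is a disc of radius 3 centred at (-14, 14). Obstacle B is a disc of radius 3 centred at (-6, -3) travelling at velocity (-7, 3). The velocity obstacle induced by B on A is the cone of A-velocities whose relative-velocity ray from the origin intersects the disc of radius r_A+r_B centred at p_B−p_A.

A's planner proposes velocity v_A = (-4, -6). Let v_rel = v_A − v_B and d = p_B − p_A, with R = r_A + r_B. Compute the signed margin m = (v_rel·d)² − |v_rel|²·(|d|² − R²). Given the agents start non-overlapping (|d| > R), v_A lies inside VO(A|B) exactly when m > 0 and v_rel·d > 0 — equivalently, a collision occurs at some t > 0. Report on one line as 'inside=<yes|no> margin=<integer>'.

d = (8, -17),  |d|² = 353;  R = 3+3 = 6,  c = 353−6² = 317
v_rel = (3, -9),  |v_rel|² = 90;  v_rel·d = (3)·(8) + (-9)·(-17) = 177
90·t² − 354·t + 317 = 0  ⇒  m = 177² − 90·317 = 2799
m = 2799 > 0,  v_rel·d = 177 > 0  ⇒  inside

inside=yes margin=2799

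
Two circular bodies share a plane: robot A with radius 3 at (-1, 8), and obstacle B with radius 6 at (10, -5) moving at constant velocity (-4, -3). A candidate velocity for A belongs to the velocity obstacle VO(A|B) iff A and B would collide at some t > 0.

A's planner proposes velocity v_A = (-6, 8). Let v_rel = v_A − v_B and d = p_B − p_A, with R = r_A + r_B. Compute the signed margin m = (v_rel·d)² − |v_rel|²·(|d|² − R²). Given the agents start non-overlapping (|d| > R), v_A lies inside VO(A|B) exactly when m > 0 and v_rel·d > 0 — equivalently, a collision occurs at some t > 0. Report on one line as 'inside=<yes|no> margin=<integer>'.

d = (11, -13),  |d|² = 290;  R = 3+6 = 9,  c = 290−9² = 209
v_rel = (-2, 11),  |v_rel|² = 125;  v_rel·d = (-2)·(11) + (11)·(-13) = -165
125·t² + 330·t + 209 = 0  ⇒  m = (-165)² − 125·209 = 1100
m = 1100 > 0,  v_rel·d = -165 < 0  ⇒  outside

inside=no margin=1100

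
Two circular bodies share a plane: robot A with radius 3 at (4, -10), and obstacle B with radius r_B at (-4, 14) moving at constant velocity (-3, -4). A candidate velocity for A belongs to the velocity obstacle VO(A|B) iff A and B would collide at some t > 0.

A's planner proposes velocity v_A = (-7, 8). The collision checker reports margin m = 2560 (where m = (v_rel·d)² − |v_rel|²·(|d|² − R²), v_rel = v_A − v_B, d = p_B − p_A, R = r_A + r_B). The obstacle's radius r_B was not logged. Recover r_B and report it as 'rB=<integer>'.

m = 2560
d = (-8, 24);  v_rel = (-4, 12),  |v_rel|² = 160
v_rel×d = (-4)·(24) − (12)·(-8) = 0
since m = R²·160 − 0²:  R² = (0 + 2560) / 160 = 16
R = √16 = 4  ⇒  r_B = 4 − 3 = 1

rB=1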